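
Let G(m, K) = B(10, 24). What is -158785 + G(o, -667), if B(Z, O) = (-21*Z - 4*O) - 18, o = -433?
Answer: -159109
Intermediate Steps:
B(Z, O) = -18 - 21*Z - 4*O
G(m, K) = -324 (G(m, K) = -18 - 21*10 - 4*24 = -18 - 210 - 96 = -324)
-158785 + G(o, -667) = -158785 - 324 = -159109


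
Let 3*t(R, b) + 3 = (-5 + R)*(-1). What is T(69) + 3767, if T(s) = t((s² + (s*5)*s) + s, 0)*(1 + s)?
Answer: -1993009/3 ≈ -6.6434e+5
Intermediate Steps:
t(R, b) = ⅔ - R/3 (t(R, b) = -1 + ((-5 + R)*(-1))/3 = -1 + (5 - R)/3 = -1 + (5/3 - R/3) = ⅔ - R/3)
T(s) = (1 + s)*(⅔ - 2*s² - s/3) (T(s) = (⅔ - ((s² + (s*5)*s) + s)/3)*(1 + s) = (⅔ - ((s² + (5*s)*s) + s)/3)*(1 + s) = (⅔ - ((s² + 5*s²) + s)/3)*(1 + s) = (⅔ - (6*s² + s)/3)*(1 + s) = (⅔ - (s + 6*s²)/3)*(1 + s) = (⅔ + (-2*s² - s/3))*(1 + s) = (⅔ - 2*s² - s/3)*(1 + s) = (1 + s)*(⅔ - 2*s² - s/3))
T(69) + 3767 = -(1 + 69)*(-2 + 69*(1 + 6*69))/3 + 3767 = -⅓*70*(-2 + 69*(1 + 414)) + 3767 = -⅓*70*(-2 + 69*415) + 3767 = -⅓*70*(-2 + 28635) + 3767 = -⅓*70*28633 + 3767 = -2004310/3 + 3767 = -1993009/3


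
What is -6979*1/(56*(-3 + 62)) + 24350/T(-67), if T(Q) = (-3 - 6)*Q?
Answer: 10892009/284616 ≈ 38.269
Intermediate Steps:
T(Q) = -9*Q
-6979*1/(56*(-3 + 62)) + 24350/T(-67) = -6979*1/(56*(-3 + 62)) + 24350/((-9*(-67))) = -6979/(56*59) + 24350/603 = -6979/3304 + 24350*(1/603) = -6979*1/3304 + 24350/603 = -997/472 + 24350/603 = 10892009/284616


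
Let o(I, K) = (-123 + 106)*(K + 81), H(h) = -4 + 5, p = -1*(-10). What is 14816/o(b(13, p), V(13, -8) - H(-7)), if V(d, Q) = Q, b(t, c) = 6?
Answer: -1852/153 ≈ -12.105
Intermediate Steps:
p = 10
H(h) = 1
o(I, K) = -1377 - 17*K (o(I, K) = -17*(81 + K) = -1377 - 17*K)
14816/o(b(13, p), V(13, -8) - H(-7)) = 14816/(-1377 - 17*(-8 - 1*1)) = 14816/(-1377 - 17*(-8 - 1)) = 14816/(-1377 - 17*(-9)) = 14816/(-1377 + 153) = 14816/(-1224) = 14816*(-1/1224) = -1852/153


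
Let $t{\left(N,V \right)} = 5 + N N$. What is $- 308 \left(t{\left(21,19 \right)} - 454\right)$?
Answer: $2464$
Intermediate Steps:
$t{\left(N,V \right)} = 5 + N^{2}$
$- 308 \left(t{\left(21,19 \right)} - 454\right) = - 308 \left(\left(5 + 21^{2}\right) - 454\right) = - 308 \left(\left(5 + 441\right) - 454\right) = - 308 \left(446 - 454\right) = \left(-308\right) \left(-8\right) = 2464$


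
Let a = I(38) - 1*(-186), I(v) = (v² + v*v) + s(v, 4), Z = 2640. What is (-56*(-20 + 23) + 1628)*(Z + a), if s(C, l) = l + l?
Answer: 8354120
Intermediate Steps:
s(C, l) = 2*l
I(v) = 8 + 2*v² (I(v) = (v² + v*v) + 2*4 = (v² + v²) + 8 = 2*v² + 8 = 8 + 2*v²)
a = 3082 (a = (8 + 2*38²) - 1*(-186) = (8 + 2*1444) + 186 = (8 + 2888) + 186 = 2896 + 186 = 3082)
(-56*(-20 + 23) + 1628)*(Z + a) = (-56*(-20 + 23) + 1628)*(2640 + 3082) = (-56*3 + 1628)*5722 = (-168 + 1628)*5722 = 1460*5722 = 8354120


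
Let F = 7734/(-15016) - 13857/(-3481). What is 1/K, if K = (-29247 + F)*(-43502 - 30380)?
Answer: 13067674/28233634881407007 ≈ 4.6284e-10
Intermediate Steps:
F = 90577329/26135348 (F = 7734*(-1/15016) - 13857*(-1/3481) = -3867/7508 + 13857/3481 = 90577329/26135348 ≈ 3.4657)
K = 28233634881407007/13067674 (K = (-29247 + 90577329/26135348)*(-43502 - 30380) = -764289945627/26135348*(-73882) = 28233634881407007/13067674 ≈ 2.1606e+9)
1/K = 1/(28233634881407007/13067674) = 13067674/28233634881407007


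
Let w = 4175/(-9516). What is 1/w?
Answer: -9516/4175 ≈ -2.2793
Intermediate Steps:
w = -4175/9516 (w = 4175*(-1/9516) = -4175/9516 ≈ -0.43873)
1/w = 1/(-4175/9516) = -9516/4175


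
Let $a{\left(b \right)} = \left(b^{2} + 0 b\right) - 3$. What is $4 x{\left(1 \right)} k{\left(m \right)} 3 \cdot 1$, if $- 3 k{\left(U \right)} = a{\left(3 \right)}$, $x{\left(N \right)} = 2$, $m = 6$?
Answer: $-48$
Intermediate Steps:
$a{\left(b \right)} = -3 + b^{2}$ ($a{\left(b \right)} = \left(b^{2} + 0\right) - 3 = b^{2} - 3 = -3 + b^{2}$)
$k{\left(U \right)} = -2$ ($k{\left(U \right)} = - \frac{-3 + 3^{2}}{3} = - \frac{-3 + 9}{3} = \left(- \frac{1}{3}\right) 6 = -2$)
$4 x{\left(1 \right)} k{\left(m \right)} 3 \cdot 1 = 4 \cdot 2 \left(-2\right) 3 \cdot 1 = 4 \left(\left(-4\right) 3\right) 1 = 4 \left(-12\right) 1 = \left(-48\right) 1 = -48$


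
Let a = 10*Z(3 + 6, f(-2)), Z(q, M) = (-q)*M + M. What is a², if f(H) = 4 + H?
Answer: 25600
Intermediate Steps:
Z(q, M) = M - M*q (Z(q, M) = -M*q + M = M - M*q)
a = -160 (a = 10*((4 - 2)*(1 - (3 + 6))) = 10*(2*(1 - 1*9)) = 10*(2*(1 - 9)) = 10*(2*(-8)) = 10*(-16) = -160)
a² = (-160)² = 25600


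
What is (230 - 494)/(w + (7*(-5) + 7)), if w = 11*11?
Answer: -88/31 ≈ -2.8387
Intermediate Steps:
w = 121
(230 - 494)/(w + (7*(-5) + 7)) = (230 - 494)/(121 + (7*(-5) + 7)) = -264/(121 + (-35 + 7)) = -264/(121 - 28) = -264/93 = -264*1/93 = -88/31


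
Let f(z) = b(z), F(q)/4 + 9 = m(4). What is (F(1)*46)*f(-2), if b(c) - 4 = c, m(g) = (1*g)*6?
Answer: 5520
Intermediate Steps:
m(g) = 6*g (m(g) = g*6 = 6*g)
F(q) = 60 (F(q) = -36 + 4*(6*4) = -36 + 4*24 = -36 + 96 = 60)
b(c) = 4 + c
f(z) = 4 + z
(F(1)*46)*f(-2) = (60*46)*(4 - 2) = 2760*2 = 5520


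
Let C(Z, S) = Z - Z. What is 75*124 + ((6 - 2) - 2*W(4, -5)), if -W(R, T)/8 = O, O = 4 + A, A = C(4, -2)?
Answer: 9368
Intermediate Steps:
C(Z, S) = 0
A = 0
O = 4 (O = 4 + 0 = 4)
W(R, T) = -32 (W(R, T) = -8*4 = -32)
75*124 + ((6 - 2) - 2*W(4, -5)) = 75*124 + ((6 - 2) - 2*(-32)) = 9300 + (4 + 64) = 9300 + 68 = 9368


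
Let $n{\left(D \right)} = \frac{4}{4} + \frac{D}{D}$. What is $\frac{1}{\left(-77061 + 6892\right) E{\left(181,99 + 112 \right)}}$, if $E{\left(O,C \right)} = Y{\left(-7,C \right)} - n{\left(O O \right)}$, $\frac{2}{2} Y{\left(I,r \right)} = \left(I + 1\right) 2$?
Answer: $\frac{1}{982366} \approx 1.018 \cdot 10^{-6}$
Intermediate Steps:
$n{\left(D \right)} = 2$ ($n{\left(D \right)} = 4 \cdot \frac{1}{4} + 1 = 1 + 1 = 2$)
$Y{\left(I,r \right)} = 2 + 2 I$ ($Y{\left(I,r \right)} = \left(I + 1\right) 2 = \left(1 + I\right) 2 = 2 + 2 I$)
$E{\left(O,C \right)} = -14$ ($E{\left(O,C \right)} = \left(2 + 2 \left(-7\right)\right) - 2 = \left(2 - 14\right) - 2 = -12 - 2 = -14$)
$\frac{1}{\left(-77061 + 6892\right) E{\left(181,99 + 112 \right)}} = \frac{1}{\left(-77061 + 6892\right) \left(-14\right)} = \frac{1}{-70169} \left(- \frac{1}{14}\right) = \left(- \frac{1}{70169}\right) \left(- \frac{1}{14}\right) = \frac{1}{982366}$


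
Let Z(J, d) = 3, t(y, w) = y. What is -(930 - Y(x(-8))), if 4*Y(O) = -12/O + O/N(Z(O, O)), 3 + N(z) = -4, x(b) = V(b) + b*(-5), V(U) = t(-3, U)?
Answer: -964933/1036 ≈ -931.40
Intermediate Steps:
V(U) = -3
x(b) = -3 - 5*b (x(b) = -3 + b*(-5) = -3 - 5*b)
N(z) = -7 (N(z) = -3 - 4 = -7)
Y(O) = -3/O - O/28 (Y(O) = (-12/O + O/(-7))/4 = (-12/O + O*(-1/7))/4 = (-12/O - O/7)/4 = -3/O - O/28)
-(930 - Y(x(-8))) = -(930 - (-3/(-3 - 5*(-8)) - (-3 - 5*(-8))/28)) = -(930 - (-3/(-3 + 40) - (-3 + 40)/28)) = -(930 - (-3/37 - 1/28*37)) = -(930 - (-3*1/37 - 37/28)) = -(930 - (-3/37 - 37/28)) = -(930 - 1*(-1453/1036)) = -(930 + 1453/1036) = -1*964933/1036 = -964933/1036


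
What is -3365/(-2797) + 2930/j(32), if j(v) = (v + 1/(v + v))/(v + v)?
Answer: 33574475045/5731053 ≈ 5858.3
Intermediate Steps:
j(v) = (v + 1/(2*v))/(2*v) (j(v) = (v + 1/(2*v))/((2*v)) = (v + 1/(2*v))*(1/(2*v)) = (v + 1/(2*v))/(2*v))
-3365/(-2797) + 2930/j(32) = -3365/(-2797) + 2930/(½ + (¼)/32²) = -3365*(-1/2797) + 2930/(½ + (¼)*(1/1024)) = 3365/2797 + 2930/(½ + 1/4096) = 3365/2797 + 2930/(2049/4096) = 3365/2797 + 2930*(4096/2049) = 3365/2797 + 12001280/2049 = 33574475045/5731053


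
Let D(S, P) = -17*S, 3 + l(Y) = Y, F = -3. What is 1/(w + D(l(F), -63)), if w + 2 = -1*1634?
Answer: -1/1534 ≈ -0.00065189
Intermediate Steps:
l(Y) = -3 + Y
w = -1636 (w = -2 - 1*1634 = -2 - 1634 = -1636)
1/(w + D(l(F), -63)) = 1/(-1636 - 17*(-3 - 3)) = 1/(-1636 - 17*(-6)) = 1/(-1636 + 102) = 1/(-1534) = -1/1534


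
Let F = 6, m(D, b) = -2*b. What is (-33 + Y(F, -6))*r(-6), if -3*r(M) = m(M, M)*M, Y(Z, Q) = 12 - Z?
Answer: -648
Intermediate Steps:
r(M) = 2*M²/3 (r(M) = -(-2*M)*M/3 = -(-2)*M²/3 = 2*M²/3)
(-33 + Y(F, -6))*r(-6) = (-33 + (12 - 1*6))*((⅔)*(-6)²) = (-33 + (12 - 6))*((⅔)*36) = (-33 + 6)*24 = -27*24 = -648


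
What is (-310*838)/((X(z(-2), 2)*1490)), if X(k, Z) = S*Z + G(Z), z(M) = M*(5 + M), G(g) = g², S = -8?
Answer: 12989/894 ≈ 14.529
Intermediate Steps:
X(k, Z) = Z² - 8*Z (X(k, Z) = -8*Z + Z² = Z² - 8*Z)
(-310*838)/((X(z(-2), 2)*1490)) = (-310*838)/(((2*(-8 + 2))*1490)) = -259780/((2*(-6))*1490) = -259780/((-12*1490)) = -259780/(-17880) = -259780*(-1/17880) = 12989/894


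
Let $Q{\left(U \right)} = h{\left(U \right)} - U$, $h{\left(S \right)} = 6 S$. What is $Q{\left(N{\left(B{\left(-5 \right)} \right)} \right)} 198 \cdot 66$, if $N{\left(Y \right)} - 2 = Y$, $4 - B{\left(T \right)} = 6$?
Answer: $0$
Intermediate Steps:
$B{\left(T \right)} = -2$ ($B{\left(T \right)} = 4 - 6 = -2$)
$N{\left(Y \right)} = 2 + Y$
$Q{\left(U \right)} = 5 U$ ($Q{\left(U \right)} = 6 U - U = 5 U$)
$Q{\left(N{\left(B{\left(-5 \right)} \right)} \right)} 198 \cdot 66 = 5 \left(2 - 2\right) 198 \cdot 66 = 5 \cdot 0 \cdot 198 \cdot 66 = 0 \cdot 198 \cdot 66 = 0 \cdot 66 = 0$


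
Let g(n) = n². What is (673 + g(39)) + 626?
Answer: 2820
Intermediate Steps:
(673 + g(39)) + 626 = (673 + 39²) + 626 = (673 + 1521) + 626 = 2194 + 626 = 2820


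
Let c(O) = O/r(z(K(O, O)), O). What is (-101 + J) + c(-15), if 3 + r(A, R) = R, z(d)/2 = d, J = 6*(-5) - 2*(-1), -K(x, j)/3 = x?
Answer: -769/6 ≈ -128.17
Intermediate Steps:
K(x, j) = -3*x
J = -28 (J = -30 + 2 = -28)
z(d) = 2*d
r(A, R) = -3 + R
c(O) = O/(-3 + O)
(-101 + J) + c(-15) = (-101 - 28) - 15/(-3 - 15) = -129 - 15/(-18) = -129 - 15*(-1/18) = -129 + ⅚ = -769/6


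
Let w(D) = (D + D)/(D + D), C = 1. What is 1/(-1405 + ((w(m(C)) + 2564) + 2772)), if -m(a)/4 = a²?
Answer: 1/3932 ≈ 0.00025432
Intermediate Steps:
m(a) = -4*a²
w(D) = 1 (w(D) = (2*D)/((2*D)) = (2*D)*(1/(2*D)) = 1)
1/(-1405 + ((w(m(C)) + 2564) + 2772)) = 1/(-1405 + ((1 + 2564) + 2772)) = 1/(-1405 + (2565 + 2772)) = 1/(-1405 + 5337) = 1/3932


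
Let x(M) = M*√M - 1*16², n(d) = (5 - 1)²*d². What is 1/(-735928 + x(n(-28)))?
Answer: 1/668744 ≈ 1.4953e-6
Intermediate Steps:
n(d) = 16*d² (n(d) = 4²*d² = 16*d²)
x(M) = -256 + M^(3/2) (x(M) = M^(3/2) - 1*256 = M^(3/2) - 256 = -256 + M^(3/2))
1/(-735928 + x(n(-28))) = 1/(-735928 + (-256 + (16*(-28)²)^(3/2))) = 1/(-735928 + (-256 + (16*784)^(3/2))) = 1/(-735928 + (-256 + 12544^(3/2))) = 1/(-735928 + (-256 + 1404928)) = 1/(-735928 + 1404672) = 1/668744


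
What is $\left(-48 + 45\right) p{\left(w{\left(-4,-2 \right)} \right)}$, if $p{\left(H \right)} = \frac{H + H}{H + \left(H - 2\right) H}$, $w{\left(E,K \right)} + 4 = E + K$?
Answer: $\frac{6}{11} \approx 0.54545$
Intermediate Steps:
$w{\left(E,K \right)} = -4 + E + K$ ($w{\left(E,K \right)} = -4 + \left(E + K\right) = -4 + E + K$)
$p{\left(H \right)} = \frac{2 H}{H + H \left(-2 + H\right)}$ ($p{\left(H \right)} = \frac{2 H}{H + \left(-2 + H\right) H} = \frac{2 H}{H + H \left(-2 + H\right)}$)
$\left(-48 + 45\right) p{\left(w{\left(-4,-2 \right)} \right)} = \left(-48 + 45\right) \frac{2}{-1 - 10} = - 3 \frac{2}{-1 - 10} = - 3 \frac{2}{-11} = - 3 \cdot 2 \left(- \frac{1}{11}\right) = \left(-3\right) \left(- \frac{2}{11}\right) = \frac{6}{11}$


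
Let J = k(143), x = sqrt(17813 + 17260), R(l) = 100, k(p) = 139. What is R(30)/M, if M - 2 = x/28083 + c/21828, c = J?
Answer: 8376892964156046000/168069440354557177 - 1338047066347200*sqrt(433)/168069440354557177 ≈ 49.676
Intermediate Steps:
x = 9*sqrt(433) (x = sqrt(35073) = 9*sqrt(433) ≈ 187.28)
J = 139
c = 139
M = 43795/21828 + 3*sqrt(433)/9361 (M = 2 + ((9*sqrt(433))/28083 + 139/21828) = 2 + ((9*sqrt(433))*(1/28083) + 139*(1/21828)) = 2 + (3*sqrt(433)/9361 + 139/21828) = 2 + (139/21828 + 3*sqrt(433)/9361) = 43795/21828 + 3*sqrt(433)/9361 ≈ 2.0130)
R(30)/M = 100/(43795/21828 + 3*sqrt(433)/9361)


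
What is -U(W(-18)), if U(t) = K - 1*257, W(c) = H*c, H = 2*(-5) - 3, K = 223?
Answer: 34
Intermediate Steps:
H = -13 (H = -10 - 3 = -13)
W(c) = -13*c
U(t) = -34 (U(t) = 223 - 1*257 = 223 - 257 = -34)
-U(W(-18)) = -1*(-34) = 34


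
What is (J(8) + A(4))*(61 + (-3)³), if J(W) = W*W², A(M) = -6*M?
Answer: 16592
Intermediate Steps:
J(W) = W³
(J(8) + A(4))*(61 + (-3)³) = (8³ - 6*4)*(61 + (-3)³) = (512 - 24)*(61 - 27) = 488*34 = 16592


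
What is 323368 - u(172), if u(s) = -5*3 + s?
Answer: 323211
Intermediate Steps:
u(s) = -15 + s
323368 - u(172) = 323368 - (-15 + 172) = 323368 - 1*157 = 323368 - 157 = 323211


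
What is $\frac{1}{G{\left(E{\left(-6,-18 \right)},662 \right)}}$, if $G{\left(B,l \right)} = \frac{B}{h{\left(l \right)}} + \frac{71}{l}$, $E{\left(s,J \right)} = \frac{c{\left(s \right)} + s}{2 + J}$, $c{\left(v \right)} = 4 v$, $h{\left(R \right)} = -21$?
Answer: $\frac{18536}{333} \approx 55.664$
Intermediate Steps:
$E{\left(s,J \right)} = \frac{5 s}{2 + J}$ ($E{\left(s,J \right)} = \frac{4 s + s}{2 + J} = \frac{5 s}{2 + J}$)
$G{\left(B,l \right)} = \frac{71}{l} - \frac{B}{21}$ ($G{\left(B,l \right)} = \frac{B}{-21} + \frac{71}{l} = B \left(- \frac{1}{21}\right) + \frac{71}{l} = - \frac{B}{21} + \frac{71}{l} = \frac{71}{l} - \frac{B}{21}$)
$\frac{1}{G{\left(E{\left(-6,-18 \right)},662 \right)}} = \frac{1}{\frac{71}{662} - \frac{5 \left(-6\right) \frac{1}{2 - 18}}{21}} = \frac{1}{71 \cdot \frac{1}{662} - \frac{5 \left(-6\right) \frac{1}{-16}}{21}} = \frac{1}{\frac{71}{662} - \frac{5 \left(-6\right) \left(- \frac{1}{16}\right)}{21}} = \frac{1}{\frac{71}{662} - \frac{5}{56}} = \frac{1}{\frac{333}{18536}} = \frac{18536}{333}$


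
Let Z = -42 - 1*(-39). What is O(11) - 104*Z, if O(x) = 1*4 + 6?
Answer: 322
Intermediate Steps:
O(x) = 10 (O(x) = 4 + 6 = 10)
Z = -3 (Z = -42 + 39 = -3)
O(11) - 104*Z = 10 - 104*(-3) = 10 + 312 = 322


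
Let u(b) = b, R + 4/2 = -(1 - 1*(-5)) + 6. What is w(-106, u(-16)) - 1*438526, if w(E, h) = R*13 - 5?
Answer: -438557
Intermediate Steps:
R = -2 (R = -2 + (-(1 - 1*(-5)) + 6) = -2 + (-(1 + 5) + 6) = -2 + (-1*6 + 6) = -2 + (-6 + 6) = -2 + 0 = -2)
w(E, h) = -31 (w(E, h) = -2*13 - 5 = -26 - 5 = -31)
w(-106, u(-16)) - 1*438526 = -31 - 1*438526 = -31 - 438526 = -438557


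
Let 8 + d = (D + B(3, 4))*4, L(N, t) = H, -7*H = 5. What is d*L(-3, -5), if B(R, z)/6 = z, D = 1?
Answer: -460/7 ≈ -65.714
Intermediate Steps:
B(R, z) = 6*z
H = -5/7 (H = -1/7*5 = -5/7 ≈ -0.71429)
L(N, t) = -5/7
d = 92 (d = -8 + (1 + 6*4)*4 = -8 + (1 + 24)*4 = -8 + 25*4 = -8 + 100 = 92)
d*L(-3, -5) = 92*(-5/7) = -460/7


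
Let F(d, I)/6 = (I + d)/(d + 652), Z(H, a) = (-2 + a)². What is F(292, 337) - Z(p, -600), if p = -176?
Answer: -171052801/472 ≈ -3.6240e+5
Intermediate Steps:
F(d, I) = 6*(I + d)/(652 + d) (F(d, I) = 6*((I + d)/(d + 652)) = 6*((I + d)/(652 + d)) = 6*(I + d)/(652 + d))
F(292, 337) - Z(p, -600) = 6*(337 + 292)/(652 + 292) - (-2 - 600)² = 6*629/944 - 1*(-602)² = 6*(1/944)*629 - 1*362404 = 1887/472 - 362404 = -171052801/472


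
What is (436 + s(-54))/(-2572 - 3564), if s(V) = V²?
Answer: -419/767 ≈ -0.54628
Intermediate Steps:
(436 + s(-54))/(-2572 - 3564) = (436 + (-54)²)/(-2572 - 3564) = (436 + 2916)/(-6136) = 3352*(-1/6136) = -419/767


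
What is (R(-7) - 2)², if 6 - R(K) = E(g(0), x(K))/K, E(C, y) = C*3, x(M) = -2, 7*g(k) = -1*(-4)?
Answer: 43264/2401 ≈ 18.019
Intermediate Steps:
g(k) = 4/7 (g(k) = (-1*(-4))/7 = (⅐)*4 = 4/7)
E(C, y) = 3*C
R(K) = 6 - 12/(7*K) (R(K) = 6 - 3*(4/7)/K = 6 - 12/(7*K))
(R(-7) - 2)² = ((6 - 12/7/(-7)) - 2)² = ((6 - 12/7*(-⅐)) - 2)² = ((6 + 12/49) - 2)² = (306/49 - 2)² = (208/49)² = 43264/2401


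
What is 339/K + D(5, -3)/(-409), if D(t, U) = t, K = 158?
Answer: 137861/64622 ≈ 2.1333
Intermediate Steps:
339/K + D(5, -3)/(-409) = 339/158 + 5/(-409) = 339*(1/158) + 5*(-1/409) = 339/158 - 5/409 = 137861/64622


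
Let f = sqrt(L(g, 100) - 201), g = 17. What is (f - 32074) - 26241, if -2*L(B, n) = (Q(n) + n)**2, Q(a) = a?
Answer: -58315 + I*sqrt(20201) ≈ -58315.0 + 142.13*I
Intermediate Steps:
L(B, n) = -2*n**2 (L(B, n) = -(n + n)**2/2 = -4*n**2/2 = -2*n**2)
f = I*sqrt(20201) (f = sqrt(-2*100**2 - 201) = sqrt(-2*10000 - 201) = sqrt(-20000 - 201) = sqrt(-20201) = I*sqrt(20201) ≈ 142.13*I)
(f - 32074) - 26241 = (I*sqrt(20201) - 32074) - 26241 = (-32074 + I*sqrt(20201)) - 26241 = -58315 + I*sqrt(20201)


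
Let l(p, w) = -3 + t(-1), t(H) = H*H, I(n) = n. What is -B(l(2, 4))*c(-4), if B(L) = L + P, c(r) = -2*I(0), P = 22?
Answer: 0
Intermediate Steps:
t(H) = H**2
l(p, w) = -2 (l(p, w) = -3 + (-1)**2 = -3 + 1 = -2)
c(r) = 0 (c(r) = -2*0 = 0)
B(L) = 22 + L (B(L) = L + 22 = 22 + L)
-B(l(2, 4))*c(-4) = -(22 - 2)*0 = -20*0 = -1*0 = 0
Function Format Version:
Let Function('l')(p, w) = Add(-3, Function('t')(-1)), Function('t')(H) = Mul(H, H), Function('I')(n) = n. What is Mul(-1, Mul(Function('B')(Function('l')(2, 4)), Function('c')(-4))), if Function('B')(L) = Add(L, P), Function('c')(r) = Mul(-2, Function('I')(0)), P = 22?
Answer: 0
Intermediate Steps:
Function('t')(H) = Pow(H, 2)
Function('l')(p, w) = -2 (Function('l')(p, w) = Add(-3, Pow(-1, 2)) = Add(-3, 1) = -2)
Function('c')(r) = 0 (Function('c')(r) = Mul(-2, 0) = 0)
Function('B')(L) = Add(22, L) (Function('B')(L) = Add(L, 22) = Add(22, L))
Mul(-1, Mul(Function('B')(Function('l')(2, 4)), Function('c')(-4))) = Mul(-1, Mul(Add(22, -2), 0)) = Mul(-1, Mul(20, 0)) = Mul(-1, 0) = 0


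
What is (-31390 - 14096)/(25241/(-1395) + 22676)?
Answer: -9064710/4515397 ≈ -2.0075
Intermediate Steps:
(-31390 - 14096)/(25241/(-1395) + 22676) = -45486/(25241*(-1/1395) + 22676) = -45486/(-25241/1395 + 22676) = -45486/31607779/1395 = -45486*1395/31607779 = -9064710/4515397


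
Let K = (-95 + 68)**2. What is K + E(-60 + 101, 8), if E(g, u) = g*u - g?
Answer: 1016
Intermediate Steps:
E(g, u) = -g + g*u
K = 729 (K = (-27)**2 = 729)
K + E(-60 + 101, 8) = 729 + (-60 + 101)*(-1 + 8) = 729 + 41*7 = 729 + 287 = 1016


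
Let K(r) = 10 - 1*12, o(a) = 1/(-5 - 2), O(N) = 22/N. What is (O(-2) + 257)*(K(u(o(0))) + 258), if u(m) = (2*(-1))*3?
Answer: 62976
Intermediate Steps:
o(a) = -⅐ (o(a) = 1/(-7) = -⅐)
u(m) = -6 (u(m) = -2*3 = -6)
K(r) = -2 (K(r) = 10 - 12 = -2)
(O(-2) + 257)*(K(u(o(0))) + 258) = (22/(-2) + 257)*(-2 + 258) = (22*(-½) + 257)*256 = (-11 + 257)*256 = 246*256 = 62976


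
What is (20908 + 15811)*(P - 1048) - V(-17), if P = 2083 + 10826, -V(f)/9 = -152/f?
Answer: 7403910371/17 ≈ 4.3552e+8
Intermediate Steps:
V(f) = 1368/f (V(f) = -(-1368)/f = 1368/f)
P = 12909
(20908 + 15811)*(P - 1048) - V(-17) = (20908 + 15811)*(12909 - 1048) - 1368/(-17) = 36719*11861 - 1368*(-1)/17 = 435524059 - 1*(-1368/17) = 435524059 + 1368/17 = 7403910371/17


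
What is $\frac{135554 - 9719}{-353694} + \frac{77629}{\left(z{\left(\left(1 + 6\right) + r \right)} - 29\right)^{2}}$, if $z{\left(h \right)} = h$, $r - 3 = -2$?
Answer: $\frac{9133806097}{51993018} \approx 175.67$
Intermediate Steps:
$r = 1$ ($r = 3 - 2 = 1$)
$\frac{135554 - 9719}{-353694} + \frac{77629}{\left(z{\left(\left(1 + 6\right) + r \right)} - 29\right)^{2}} = \frac{135554 - 9719}{-353694} + \frac{77629}{\left(\left(\left(1 + 6\right) + 1\right) - 29\right)^{2}} = \left(135554 - 9719\right) \left(- \frac{1}{353694}\right) + \frac{77629}{\left(\left(7 + 1\right) - 29\right)^{2}} = 125835 \left(- \frac{1}{353694}\right) + \frac{77629}{\left(8 - 29\right)^{2}} = - \frac{41945}{117898} + \frac{77629}{\left(-21\right)^{2}} = - \frac{41945}{117898} + \frac{77629}{441} = \frac{9133806097}{51993018}$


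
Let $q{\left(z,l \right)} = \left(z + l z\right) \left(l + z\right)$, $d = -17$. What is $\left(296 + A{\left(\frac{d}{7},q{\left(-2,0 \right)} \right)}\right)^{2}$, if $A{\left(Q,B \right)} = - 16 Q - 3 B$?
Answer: $\frac{5107600}{49} \approx 1.0424 \cdot 10^{5}$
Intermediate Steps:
$q{\left(z,l \right)} = \left(l + z\right) \left(z + l z\right)$
$\left(296 + A{\left(\frac{d}{7},q{\left(-2,0 \right)} \right)}\right)^{2} = \left(296 - \left(3 \left(-2\right) \left(0 - 2 + 0^{2} + 0 \left(-2\right)\right) + 16 \left(-17\right) \frac{1}{7}\right)\right)^{2} = \left(296 - \left(3 \left(-2\right) \left(0 - 2 + 0 + 0\right) + 16 \left(-17\right) \frac{1}{7}\right)\right)^{2} = \left(296 - \left(- \frac{272}{7} + 3 \left(\left(-2\right) \left(-2\right)\right)\right)\right)^{2} = \left(296 + \left(\frac{272}{7} - 12\right)\right)^{2} = \left(296 + \frac{188}{7}\right)^{2} = \left(\frac{2260}{7}\right)^{2} = \frac{5107600}{49}$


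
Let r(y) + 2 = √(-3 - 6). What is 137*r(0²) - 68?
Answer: -342 + 411*I ≈ -342.0 + 411.0*I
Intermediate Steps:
r(y) = -2 + 3*I (r(y) = -2 + √(-3 - 6) = -2 + √(-9) = -2 + 3*I)
137*r(0²) - 68 = 137*(-2 + 3*I) - 68 = (-274 + 411*I) - 68 = -342 + 411*I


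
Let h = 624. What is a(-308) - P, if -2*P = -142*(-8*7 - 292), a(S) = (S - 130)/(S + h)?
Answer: 3903645/158 ≈ 24707.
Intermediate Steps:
a(S) = (-130 + S)/(624 + S) (a(S) = (S - 130)/(S + 624) = (-130 + S)/(624 + S))
P = -24708 (P = -(-71)*(-8*7 - 292) = -(-71)*(-56 - 292) = -(-71)*(-348) = -½*49416 = -24708)
a(-308) - P = (-130 - 308)/(624 - 308) - 1*(-24708) = -438/316 + 24708 = (1/316)*(-438) + 24708 = -219/158 + 24708 = 3903645/158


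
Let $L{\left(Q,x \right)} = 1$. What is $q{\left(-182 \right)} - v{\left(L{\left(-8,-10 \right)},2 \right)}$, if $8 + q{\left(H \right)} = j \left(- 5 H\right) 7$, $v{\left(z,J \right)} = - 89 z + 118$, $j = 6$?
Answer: $38183$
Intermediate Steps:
$v{\left(z,J \right)} = 118 - 89 z$
$q{\left(H \right)} = -8 - 210 H$ ($q{\left(H \right)} = -8 + 6 \left(- 5 H\right) 7 = -8 + - 30 H 7 = -8 - 210 H$)
$q{\left(-182 \right)} - v{\left(L{\left(-8,-10 \right)},2 \right)} = \left(-8 - -38220\right) - \left(118 - 89\right) = \left(-8 + 38220\right) - \left(118 - 89\right) = 38212 - 29 = 38183$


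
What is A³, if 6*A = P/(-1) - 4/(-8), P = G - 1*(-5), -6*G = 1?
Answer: -2197/5832 ≈ -0.37671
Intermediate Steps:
G = -⅙ (G = -⅙*1 = -⅙ ≈ -0.16667)
P = 29/6 (P = -⅙ - 1*(-5) = -⅙ + 5 = 29/6 ≈ 4.8333)
A = -13/18 (A = ((29/6)/(-1) - 4/(-8))/6 = ((29/6)*(-1) - 4*(-⅛))/6 = (-29/6 + ½)/6 = (⅙)*(-13/3) = -13/18 ≈ -0.72222)
A³ = (-13/18)³ = -2197/5832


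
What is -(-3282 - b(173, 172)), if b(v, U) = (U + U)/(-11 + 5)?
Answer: 9674/3 ≈ 3224.7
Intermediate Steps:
b(v, U) = -U/3 (b(v, U) = (2*U)/(-6) = (2*U)*(-⅙) = -U/3)
-(-3282 - b(173, 172)) = -(-3282 - (-1)*172/3) = -(-3282 - 1*(-172/3)) = -(-3282 + 172/3) = -1*(-9674/3) = 9674/3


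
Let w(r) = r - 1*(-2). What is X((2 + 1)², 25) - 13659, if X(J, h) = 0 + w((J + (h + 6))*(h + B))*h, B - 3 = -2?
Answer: 12391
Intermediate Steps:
B = 1 (B = 3 - 2 = 1)
w(r) = 2 + r (w(r) = r + 2 = 2 + r)
X(J, h) = h*(2 + (1 + h)*(6 + J + h)) (X(J, h) = 0 + (2 + (J + (h + 6))*(h + 1))*h = 0 + (2 + (J + (6 + h))*(1 + h))*h = 0 + (2 + (6 + J + h)*(1 + h))*h = 0 + (2 + (1 + h)*(6 + J + h))*h = 0 + h*(2 + (1 + h)*(6 + J + h)) = h*(2 + (1 + h)*(6 + J + h)))
X((2 + 1)², 25) - 13659 = 25*(8 + (2 + 1)² + 25² + 7*25 + (2 + 1)²*25) - 13659 = 25*(8 + 3² + 625 + 175 + 3²*25) - 13659 = 25*(8 + 9 + 625 + 175 + 9*25) - 13659 = 25*(8 + 9 + 625 + 175 + 225) - 13659 = 25*1042 - 13659 = 26050 - 13659 = 12391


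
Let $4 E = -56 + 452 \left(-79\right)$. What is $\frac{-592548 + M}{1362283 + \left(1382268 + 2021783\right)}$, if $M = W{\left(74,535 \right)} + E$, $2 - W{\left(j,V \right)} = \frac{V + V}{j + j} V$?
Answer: $- \frac{44796263}{352708716} \approx -0.12701$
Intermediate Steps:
$E = -8941$ ($E = \frac{-56 + 452 \left(-79\right)}{4} = \frac{-56 - 35708}{4} = \frac{1}{4} \left(-35764\right) = -8941$)
$W{\left(j,V \right)} = 2 - \frac{V^{2}}{j}$ ($W{\left(j,V \right)} = 2 - \frac{V + V}{j + j} V = 2 - \frac{2 V}{2 j} V = 2 - 2 V \frac{1}{2 j} V = 2 - \frac{V}{j} V = 2 - \frac{V^{2}}{j}$)
$M = - \frac{947711}{74}$ ($M = \left(2 - \frac{535^{2}}{74}\right) - 8941 = \left(2 - 286225 \cdot \frac{1}{74}\right) - 8941 = \left(2 - \frac{286225}{74}\right) - 8941 = - \frac{286077}{74} - 8941 = - \frac{947711}{74} \approx -12807.0$)
$\frac{-592548 + M}{1362283 + \left(1382268 + 2021783\right)} = \frac{-592548 - \frac{947711}{74}}{1362283 + \left(1382268 + 2021783\right)} = - \frac{44796263}{74 \left(1362283 + 3404051\right)} = - \frac{44796263}{74 \cdot 4766334} = \left(- \frac{44796263}{74}\right) \frac{1}{4766334} = - \frac{44796263}{352708716}$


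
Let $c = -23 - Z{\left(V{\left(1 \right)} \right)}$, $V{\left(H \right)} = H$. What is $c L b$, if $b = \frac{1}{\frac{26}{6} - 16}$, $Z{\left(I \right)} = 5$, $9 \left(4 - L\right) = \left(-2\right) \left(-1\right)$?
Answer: $\frac{136}{15} \approx 9.0667$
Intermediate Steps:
$L = \frac{34}{9}$ ($L = 4 - \frac{\left(-2\right) \left(-1\right)}{9} = 4 - \frac{2}{9} = \frac{34}{9} \approx 3.7778$)
$c = -28$ ($c = -23 - 5 = -28$)
$b = - \frac{3}{35}$ ($b = \frac{1}{26 \cdot \frac{1}{6} - 16} = \frac{1}{\frac{13}{3} - 16} = \frac{1}{- \frac{35}{3}} = - \frac{3}{35} \approx -0.085714$)
$c L b = \left(-28\right) \frac{34}{9} \left(- \frac{3}{35}\right) = \left(- \frac{952}{9}\right) \left(- \frac{3}{35}\right) = \frac{136}{15}$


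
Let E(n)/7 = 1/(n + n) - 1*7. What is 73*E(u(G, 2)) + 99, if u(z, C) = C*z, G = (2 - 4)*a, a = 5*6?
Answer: -835231/240 ≈ -3480.1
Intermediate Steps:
a = 30
G = -60 (G = (2 - 4)*30 = -2*30 = -60)
E(n) = -49 + 7/(2*n) (E(n) = 7*(1/(n + n) - 1*7) = 7*(1/(2*n) - 7) = 7*(-7 + 1/(2*n)) = -49 + 7/(2*n))
73*E(u(G, 2)) + 99 = 73*(-49 + 7/(2*((2*(-60))))) + 99 = 73*(-49 + (7/2)/(-120)) + 99 = 73*(-49 + (7/2)*(-1/120)) + 99 = 73*(-49 - 7/240) + 99 = 73*(-11767/240) + 99 = -858991/240 + 99 = -835231/240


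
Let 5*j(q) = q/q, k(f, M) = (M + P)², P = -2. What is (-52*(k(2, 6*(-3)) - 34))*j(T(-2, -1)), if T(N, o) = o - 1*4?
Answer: -19032/5 ≈ -3806.4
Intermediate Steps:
T(N, o) = -4 + o (T(N, o) = o - 4 = -4 + o)
k(f, M) = (-2 + M)² (k(f, M) = (M - 2)² = (-2 + M)²)
j(q) = ⅕ (j(q) = (q/q)/5 = (⅕)*1 = ⅕)
(-52*(k(2, 6*(-3)) - 34))*j(T(-2, -1)) = -52*((-2 + 6*(-3))² - 34)*(⅕) = -52*((-2 - 18)² - 34)*(⅕) = -52*((-20)² - 34)*(⅕) = -52*(400 - 34)*(⅕) = -52*366*(⅕) = -19032*⅕ = -19032/5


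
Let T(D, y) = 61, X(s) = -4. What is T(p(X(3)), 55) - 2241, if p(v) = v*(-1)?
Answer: -2180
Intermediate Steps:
p(v) = -v
T(p(X(3)), 55) - 2241 = 61 - 2241 = -2180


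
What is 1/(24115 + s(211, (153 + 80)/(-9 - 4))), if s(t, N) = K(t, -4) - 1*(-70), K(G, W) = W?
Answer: 1/24181 ≈ 4.1355e-5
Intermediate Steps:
s(t, N) = 66 (s(t, N) = -4 - 1*(-70) = -4 + 70 = 66)
1/(24115 + s(211, (153 + 80)/(-9 - 4))) = 1/(24115 + 66) = 1/24181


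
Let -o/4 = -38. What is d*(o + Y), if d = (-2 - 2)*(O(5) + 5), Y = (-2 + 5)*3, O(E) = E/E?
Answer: -3864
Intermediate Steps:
o = 152 (o = -4*(-38) = 152)
O(E) = 1
Y = 9 (Y = 3*3 = 9)
d = -24 (d = (-2 - 2)*(1 + 5) = -4*6 = -24)
d*(o + Y) = -24*(152 + 9) = -24*161 = -3864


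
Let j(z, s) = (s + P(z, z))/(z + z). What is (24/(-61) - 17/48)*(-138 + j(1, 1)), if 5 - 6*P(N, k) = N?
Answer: 1801547/17568 ≈ 102.55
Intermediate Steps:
P(N, k) = ⅚ - N/6
j(z, s) = (⅚ + s - z/6)/(2*z) (j(z, s) = (s + (⅚ - z/6))/(z + z) = (⅚ + s - z/6)/((2*z)) = (⅚ + s - z/6)*(1/(2*z)) = (⅚ + s - z/6)/(2*z))
(24/(-61) - 17/48)*(-138 + j(1, 1)) = (24/(-61) - 17/48)*(-138 + (1/12)*(5 - 1*1 + 6*1)/1) = (24*(-1/61) - 17*1/48)*(-138 + (1/12)*1*(5 - 1 + 6)) = (-24/61 - 17/48)*(-138 + (1/12)*1*10) = -2189*(-138 + ⅚)/2928 = -2189/2928*(-823/6) = 1801547/17568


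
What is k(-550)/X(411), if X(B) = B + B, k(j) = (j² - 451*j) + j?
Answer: 275000/411 ≈ 669.10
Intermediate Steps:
k(j) = j² - 450*j
X(B) = 2*B
k(-550)/X(411) = (-550*(-450 - 550))/((2*411)) = -550*(-1000)/822 = 550000*(1/822) = 275000/411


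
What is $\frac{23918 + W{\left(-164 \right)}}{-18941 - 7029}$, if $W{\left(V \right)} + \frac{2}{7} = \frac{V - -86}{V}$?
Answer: $- \frac{13729041}{14906780} \approx -0.92099$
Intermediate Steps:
$W{\left(V \right)} = - \frac{2}{7} + \frac{86 + V}{V}$ ($W{\left(V \right)} = - \frac{2}{7} + \frac{V - -86}{V} = - \frac{2}{7} + \frac{V + 86}{V} = - \frac{2}{7} + \frac{86 + V}{V}$)
$\frac{23918 + W{\left(-164 \right)}}{-18941 - 7029} = \frac{23918 + \left(\frac{5}{7} + \frac{86}{-164}\right)}{-18941 - 7029} = \frac{23918 + \left(\frac{5}{7} + 86 \left(- \frac{1}{164}\right)\right)}{-25970} = \left(23918 + \left(\frac{5}{7} - \frac{43}{82}\right)\right) \left(- \frac{1}{25970}\right) = \left(23918 + \frac{109}{574}\right) \left(- \frac{1}{25970}\right) = \frac{13729041}{574} \left(- \frac{1}{25970}\right) = - \frac{13729041}{14906780}$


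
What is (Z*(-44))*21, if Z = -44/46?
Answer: 20328/23 ≈ 883.83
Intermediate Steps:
Z = -22/23 (Z = -44*1/46 = -22/23 ≈ -0.95652)
(Z*(-44))*21 = -22/23*(-44)*21 = (968/23)*21 = 20328/23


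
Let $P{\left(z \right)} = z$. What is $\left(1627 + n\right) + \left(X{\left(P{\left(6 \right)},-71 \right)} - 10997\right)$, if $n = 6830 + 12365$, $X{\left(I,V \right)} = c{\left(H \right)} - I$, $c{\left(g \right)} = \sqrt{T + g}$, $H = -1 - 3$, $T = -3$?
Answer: $9819 + i \sqrt{7} \approx 9819.0 + 2.6458 i$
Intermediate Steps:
$H = -4$
$c{\left(g \right)} = \sqrt{-3 + g}$
$X{\left(I,V \right)} = - I + i \sqrt{7}$ ($X{\left(I,V \right)} = \sqrt{-3 - 4} - I = \sqrt{-7} - I = i \sqrt{7} - I = - I + i \sqrt{7}$)
$n = 19195$
$\left(1627 + n\right) + \left(X{\left(P{\left(6 \right)},-71 \right)} - 10997\right) = \left(1627 + 19195\right) - \left(11003 - i \sqrt{7}\right) = 20822 - \left(11003 - i \sqrt{7}\right) = 9819 + i \sqrt{7}$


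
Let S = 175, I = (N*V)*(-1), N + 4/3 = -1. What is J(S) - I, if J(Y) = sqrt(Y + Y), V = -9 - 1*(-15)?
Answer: -14 + 5*sqrt(14) ≈ 4.7083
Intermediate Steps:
N = -7/3 (N = -4/3 - 1 = -7/3 ≈ -2.3333)
V = 6 (V = -9 + 15 = 6)
I = 14 (I = -7/3*6*(-1) = -14*(-1) = 14)
J(Y) = sqrt(2)*sqrt(Y) (J(Y) = sqrt(2*Y) = sqrt(2)*sqrt(Y))
J(S) - I = sqrt(2)*sqrt(175) - 1*14 = sqrt(2)*(5*sqrt(7)) - 14 = 5*sqrt(14) - 14 = -14 + 5*sqrt(14)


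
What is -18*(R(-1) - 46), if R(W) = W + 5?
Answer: 756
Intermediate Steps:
R(W) = 5 + W
-18*(R(-1) - 46) = -18*((5 - 1) - 46) = -18*(4 - 46) = -18*(-42) = 756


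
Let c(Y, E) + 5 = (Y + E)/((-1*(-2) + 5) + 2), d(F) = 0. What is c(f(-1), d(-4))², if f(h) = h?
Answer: 2116/81 ≈ 26.123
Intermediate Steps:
c(Y, E) = -5 + E/9 + Y/9 (c(Y, E) = -5 + (Y + E)/((-1*(-2) + 5) + 2) = -5 + (E + Y)/((2 + 5) + 2) = -5 + (E + Y)/(7 + 2) = -5 + (E + Y)/9 = -5 + (E + Y)*(⅑) = -5 + (E/9 + Y/9) = -5 + E/9 + Y/9)
c(f(-1), d(-4))² = (-5 + (⅑)*0 + (⅑)*(-1))² = (-5 + 0 - ⅑)² = (-46/9)² = 2116/81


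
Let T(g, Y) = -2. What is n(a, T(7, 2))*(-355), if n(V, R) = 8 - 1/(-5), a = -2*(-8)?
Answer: -2911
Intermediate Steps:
a = 16
n(V, R) = 41/5 (n(V, R) = 8 - 1*(-1/5) = 8 + 1/5 = 41/5)
n(a, T(7, 2))*(-355) = (41/5)*(-355) = -2911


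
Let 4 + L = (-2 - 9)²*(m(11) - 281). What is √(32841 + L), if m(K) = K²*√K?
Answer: √(-1164 + 14641*√11) ≈ 217.70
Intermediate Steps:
m(K) = K^(5/2)
L = -34005 + 14641*√11 (L = -4 + (-2 - 9)²*(11^(5/2) - 281) = -4 + (-11)²*(121*√11 - 281) = -4 + 121*(-281 + 121*√11) = -4 + (-34001 + 14641*√11) = -34005 + 14641*√11 ≈ 14554.)
√(32841 + L) = √(32841 + (-34005 + 14641*√11)) = √(-1164 + 14641*√11)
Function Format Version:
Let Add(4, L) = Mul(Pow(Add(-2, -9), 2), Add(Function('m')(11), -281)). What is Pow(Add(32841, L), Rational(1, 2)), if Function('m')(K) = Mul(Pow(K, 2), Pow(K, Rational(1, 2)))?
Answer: Pow(Add(-1164, Mul(14641, Pow(11, Rational(1, 2)))), Rational(1, 2)) ≈ 217.70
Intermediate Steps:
Function('m')(K) = Pow(K, Rational(5, 2))
L = Add(-34005, Mul(14641, Pow(11, Rational(1, 2)))) (L = Add(-4, Mul(Pow(Add(-2, -9), 2), Add(Pow(11, Rational(5, 2)), -281))) = Add(-4, Mul(Pow(-11, 2), Add(Mul(121, Pow(11, Rational(1, 2))), -281))) = Add(-4, Mul(121, Add(-281, Mul(121, Pow(11, Rational(1, 2)))))) = Add(-4, Add(-34001, Mul(14641, Pow(11, Rational(1, 2))))) = Add(-34005, Mul(14641, Pow(11, Rational(1, 2)))) ≈ 14554.)
Pow(Add(32841, L), Rational(1, 2)) = Pow(Add(32841, Add(-34005, Mul(14641, Pow(11, Rational(1, 2))))), Rational(1, 2)) = Pow(Add(-1164, Mul(14641, Pow(11, Rational(1, 2)))), Rational(1, 2))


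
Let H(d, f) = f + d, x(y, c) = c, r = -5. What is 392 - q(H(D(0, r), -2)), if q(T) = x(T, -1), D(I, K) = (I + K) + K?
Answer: 393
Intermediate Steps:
D(I, K) = I + 2*K
H(d, f) = d + f
q(T) = -1
392 - q(H(D(0, r), -2)) = 392 - 1*(-1) = 392 + 1 = 393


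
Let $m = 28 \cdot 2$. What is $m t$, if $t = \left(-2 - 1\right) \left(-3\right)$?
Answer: $504$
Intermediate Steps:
$m = 56$
$t = 9$ ($t = \left(-3\right) \left(-3\right) = 9$)
$m t = 56 \cdot 9 = 504$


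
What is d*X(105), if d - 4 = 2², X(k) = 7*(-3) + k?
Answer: 672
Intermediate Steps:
X(k) = -21 + k
d = 8 (d = 4 + 2² = 4 + 4 = 8)
d*X(105) = 8*(-21 + 105) = 8*84 = 672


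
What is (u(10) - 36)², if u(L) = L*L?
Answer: 4096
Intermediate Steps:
u(L) = L²
(u(10) - 36)² = (10² - 36)² = (100 - 36)² = 64² = 4096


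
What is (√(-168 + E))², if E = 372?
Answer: 204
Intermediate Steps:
(√(-168 + E))² = (√(-168 + 372))² = (√204)² = (2*√51)² = 204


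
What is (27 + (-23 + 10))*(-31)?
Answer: -434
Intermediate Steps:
(27 + (-23 + 10))*(-31) = (27 - 13)*(-31) = 14*(-31) = -434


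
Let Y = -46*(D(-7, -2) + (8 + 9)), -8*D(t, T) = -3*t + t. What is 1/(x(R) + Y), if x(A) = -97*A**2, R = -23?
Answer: -2/104029 ≈ -1.9225e-5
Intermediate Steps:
D(t, T) = t/4 (D(t, T) = -(-3*t + t)/8 = -(-1)*t/4 = t/4)
Y = -1403/2 (Y = -46*((1/4)*(-7) + (8 + 9)) = -46*(-7/4 + 17) = -46*61/4 = -1403/2 ≈ -701.50)
1/(x(R) + Y) = 1/(-97*(-23)**2 - 1403/2) = 1/(-97*529 - 1403/2) = 1/(-51313 - 1403/2) = 1/(-104029/2) = -2/104029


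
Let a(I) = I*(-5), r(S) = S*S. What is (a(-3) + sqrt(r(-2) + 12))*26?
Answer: 494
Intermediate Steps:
r(S) = S**2
a(I) = -5*I
(a(-3) + sqrt(r(-2) + 12))*26 = (-5*(-3) + sqrt((-2)**2 + 12))*26 = (15 + sqrt(4 + 12))*26 = (15 + sqrt(16))*26 = (15 + 4)*26 = 19*26 = 494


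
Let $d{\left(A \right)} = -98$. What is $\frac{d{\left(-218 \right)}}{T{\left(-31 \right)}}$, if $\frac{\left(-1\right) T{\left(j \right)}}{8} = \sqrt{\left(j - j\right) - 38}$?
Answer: $- \frac{49 i \sqrt{38}}{152} \approx - 1.9872 i$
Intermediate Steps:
$T{\left(j \right)} = - 8 i \sqrt{38}$ ($T{\left(j \right)} = - 8 \sqrt{\left(j - j\right) - 38} = - 8 \sqrt{0 - 38} = - 8 \sqrt{-38} = - 8 i \sqrt{38}$)
$\frac{d{\left(-218 \right)}}{T{\left(-31 \right)}} = - \frac{98}{\left(-8\right) i \sqrt{38}} = - 98 \frac{i \sqrt{38}}{304} = - \frac{49 i \sqrt{38}}{152}$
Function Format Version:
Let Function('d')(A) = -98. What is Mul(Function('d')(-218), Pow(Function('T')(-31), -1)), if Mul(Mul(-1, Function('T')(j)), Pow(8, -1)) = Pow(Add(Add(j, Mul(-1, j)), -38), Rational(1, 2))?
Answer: Mul(Rational(-49, 152), I, Pow(38, Rational(1, 2))) ≈ Mul(-1.9872, I)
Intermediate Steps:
Function('T')(j) = Mul(-8, I, Pow(38, Rational(1, 2))) (Function('T')(j) = Mul(-8, Pow(Add(Add(j, Mul(-1, j)), -38), Rational(1, 2))) = Mul(-8, Pow(Add(0, -38), Rational(1, 2))) = Mul(-8, Pow(-38, Rational(1, 2))) = Mul(-8, Mul(I, Pow(38, Rational(1, 2)))) = Mul(-8, I, Pow(38, Rational(1, 2))))
Mul(Function('d')(-218), Pow(Function('T')(-31), -1)) = Mul(-98, Pow(Mul(-8, I, Pow(38, Rational(1, 2))), -1)) = Mul(-98, Mul(Rational(1, 304), I, Pow(38, Rational(1, 2)))) = Mul(Rational(-49, 152), I, Pow(38, Rational(1, 2)))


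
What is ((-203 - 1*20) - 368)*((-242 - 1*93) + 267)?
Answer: 40188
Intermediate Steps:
((-203 - 1*20) - 368)*((-242 - 1*93) + 267) = ((-203 - 20) - 368)*((-242 - 93) + 267) = (-223 - 368)*(-335 + 267) = -591*(-68) = 40188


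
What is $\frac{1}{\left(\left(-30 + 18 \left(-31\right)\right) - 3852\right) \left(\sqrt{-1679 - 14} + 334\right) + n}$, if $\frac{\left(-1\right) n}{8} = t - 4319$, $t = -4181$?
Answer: $\frac{i}{40 \left(- 35374 i + 111 \sqrt{1693}\right)} \approx -6.9515 \cdot 10^{-7} + 8.9752 \cdot 10^{-8} i$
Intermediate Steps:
$n = 68000$ ($n = - 8 \left(-4181 - 4319\right) = \left(-8\right) \left(-8500\right) = 68000$)
$\frac{1}{\left(\left(-30 + 18 \left(-31\right)\right) - 3852\right) \left(\sqrt{-1679 - 14} + 334\right) + n} = \frac{1}{\left(\left(-30 + 18 \left(-31\right)\right) - 3852\right) \left(\sqrt{-1679 - 14} + 334\right) + 68000} = \frac{1}{\left(\left(-30 - 558\right) - 3852\right) \left(\sqrt{-1693} + 334\right) + 68000} = \frac{1}{\left(-588 - 3852\right) \left(i \sqrt{1693} + 334\right) + 68000} = \frac{1}{- 4440 \left(334 + i \sqrt{1693}\right) + 68000} = \frac{1}{\left(-1482960 - 4440 i \sqrt{1693}\right) + 68000} = \frac{1}{-1414960 - 4440 i \sqrt{1693}}$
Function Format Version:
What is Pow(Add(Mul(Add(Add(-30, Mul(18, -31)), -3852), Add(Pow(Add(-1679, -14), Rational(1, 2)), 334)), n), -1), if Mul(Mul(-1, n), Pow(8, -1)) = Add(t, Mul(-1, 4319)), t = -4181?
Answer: Mul(Rational(1, 40), I, Pow(Add(Mul(-35374, I), Mul(111, Pow(1693, Rational(1, 2)))), -1)) ≈ Add(-6.9515e-7, Mul(8.9752e-8, I))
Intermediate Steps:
n = 68000 (n = Mul(-8, Add(-4181, Mul(-1, 4319))) = Mul(-8, Add(-4181, -4319)) = Mul(-8, -8500) = 68000)
Pow(Add(Mul(Add(Add(-30, Mul(18, -31)), -3852), Add(Pow(Add(-1679, -14), Rational(1, 2)), 334)), n), -1) = Pow(Add(Mul(Add(Add(-30, Mul(18, -31)), -3852), Add(Pow(Add(-1679, -14), Rational(1, 2)), 334)), 68000), -1) = Pow(Add(Mul(Add(Add(-30, -558), -3852), Add(Pow(-1693, Rational(1, 2)), 334)), 68000), -1) = Pow(Add(Mul(Add(-588, -3852), Add(Mul(I, Pow(1693, Rational(1, 2))), 334)), 68000), -1) = Pow(Add(Mul(-4440, Add(334, Mul(I, Pow(1693, Rational(1, 2))))), 68000), -1) = Pow(Add(Add(-1482960, Mul(-4440, I, Pow(1693, Rational(1, 2)))), 68000), -1) = Pow(Add(-1414960, Mul(-4440, I, Pow(1693, Rational(1, 2)))), -1)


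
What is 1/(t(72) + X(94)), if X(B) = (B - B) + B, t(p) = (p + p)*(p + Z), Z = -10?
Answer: 1/9022 ≈ 0.00011084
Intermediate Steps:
t(p) = 2*p*(-10 + p) (t(p) = (p + p)*(p - 10) = (2*p)*(-10 + p) = 2*p*(-10 + p))
X(B) = B (X(B) = 0 + B = B)
1/(t(72) + X(94)) = 1/(2*72*(-10 + 72) + 94) = 1/(2*72*62 + 94) = 1/(8928 + 94) = 1/9022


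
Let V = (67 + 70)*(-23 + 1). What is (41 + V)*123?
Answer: -365679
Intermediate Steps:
V = -3014 (V = 137*(-22) = -3014)
(41 + V)*123 = (41 - 3014)*123 = -2973*123 = -365679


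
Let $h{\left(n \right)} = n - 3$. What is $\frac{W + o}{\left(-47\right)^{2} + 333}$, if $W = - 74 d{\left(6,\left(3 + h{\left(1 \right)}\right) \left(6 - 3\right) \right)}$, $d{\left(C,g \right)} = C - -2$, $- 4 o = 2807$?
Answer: $- \frac{5175}{10168} \approx -0.50895$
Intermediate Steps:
$h{\left(n \right)} = -3 + n$ ($h{\left(n \right)} = n - 3 = -3 + n$)
$o = - \frac{2807}{4}$ ($o = \left(- \frac{1}{4}\right) 2807 = - \frac{2807}{4} \approx -701.75$)
$d{\left(C,g \right)} = 2 + C$ ($d{\left(C,g \right)} = C + 2 = 2 + C$)
$W = -592$ ($W = - 74 \left(2 + 6\right) = \left(-74\right) 8 = -592$)
$\frac{W + o}{\left(-47\right)^{2} + 333} = \frac{-592 - \frac{2807}{4}}{\left(-47\right)^{2} + 333} = - \frac{5175}{4 \left(2209 + 333\right)} = - \frac{5175}{4 \cdot 2542} = \left(- \frac{5175}{4}\right) \frac{1}{2542} = - \frac{5175}{10168}$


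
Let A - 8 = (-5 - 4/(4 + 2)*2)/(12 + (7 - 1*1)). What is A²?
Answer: 170569/2916 ≈ 58.494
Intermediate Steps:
A = 413/54 (A = 8 + (-5 - 4/(4 + 2)*2)/(12 + (7 - 1*1)) = 8 + (-5 - 4/6*2)/(12 + (7 - 1)) = 8 + (-5 - 4*⅙*2)/(12 + 6) = 8 + (-5 - ⅔*2)/18 = 8 + (-5 - 4/3)*(1/18) = 8 - 19/3*1/18 = 8 - 19/54 = 413/54 ≈ 7.6481)
A² = (413/54)² = 170569/2916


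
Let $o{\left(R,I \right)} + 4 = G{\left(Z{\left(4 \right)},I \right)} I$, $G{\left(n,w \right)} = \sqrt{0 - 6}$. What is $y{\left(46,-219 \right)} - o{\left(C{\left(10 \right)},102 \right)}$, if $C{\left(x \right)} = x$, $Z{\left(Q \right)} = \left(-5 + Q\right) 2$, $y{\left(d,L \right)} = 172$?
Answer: $176 - 102 i \sqrt{6} \approx 176.0 - 249.85 i$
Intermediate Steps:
$Z{\left(Q \right)} = -10 + 2 Q$
$G{\left(n,w \right)} = i \sqrt{6}$ ($G{\left(n,w \right)} = \sqrt{-6} = i \sqrt{6}$)
$o{\left(R,I \right)} = -4 + i I \sqrt{6}$ ($o{\left(R,I \right)} = -4 + i \sqrt{6} I = -4 + i I \sqrt{6}$)
$y{\left(46,-219 \right)} - o{\left(C{\left(10 \right)},102 \right)} = 172 - \left(-4 + i 102 \sqrt{6}\right) = 172 - \left(-4 + 102 i \sqrt{6}\right) = 172 + \left(4 - 102 i \sqrt{6}\right) = 176 - 102 i \sqrt{6}$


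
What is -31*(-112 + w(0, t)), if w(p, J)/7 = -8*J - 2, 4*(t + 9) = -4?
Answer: -13454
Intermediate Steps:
t = -10 (t = -9 + (1/4)*(-4) = -9 - 1 = -10)
w(p, J) = -14 - 56*J (w(p, J) = 7*(-8*J - 2) = 7*(-2 - 8*J) = -14 - 56*J)
-31*(-112 + w(0, t)) = -31*(-112 + (-14 - 56*(-10))) = -31*(-112 + (-14 + 560)) = -31*(-112 + 546) = -31*434 = -13454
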